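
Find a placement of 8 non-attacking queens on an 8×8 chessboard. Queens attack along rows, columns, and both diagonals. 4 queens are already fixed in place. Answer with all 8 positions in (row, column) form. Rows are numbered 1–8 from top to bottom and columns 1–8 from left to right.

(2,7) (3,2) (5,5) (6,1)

Row 1: attacked by (2,7)→{6,7,8}; (3,2)→{2,4}; (5,5)→{1,5}; (6,1)→{1,6}. Safe: 3. Place at column 3.
Row 4: attacked by (1,3)→{3,6}; (2,7)→{5,7}; (3,2)→{1,2,3}; (5,5)→{4,5,6}; (6,1)→{1,3}. Safe: 8. Place at column 8.
Row 7: attacked by (1,3)→{3}; (2,7)→{2,7}; (3,2)→{2,6}; (4,8)→{5,8}; (5,5)→{3,5,7}; (6,1)→{1,2}. Safe: 4. Place at column 4.
Row 8: attacked by (1,3)→{3}; (2,7)→{1,7}; (3,2)→{2,7}; (4,8)→{4,8}; (5,5)→{2,5,8}; (6,1)→{1,3}; (7,4)→{3,4,5}. Safe: 6. Place at column 6.
Columns [3, 7, 2, 8, 5, 1, 4, 6], r−c [-2, -5, 1, -4, 0, 5, 3, 2], r+c [4, 9, 5, 12, 10, 7, 11, 14] are all distinct, so no two queens attack.

(1,3) (2,7) (3,2) (4,8) (5,5) (6,1) (7,4) (8,6)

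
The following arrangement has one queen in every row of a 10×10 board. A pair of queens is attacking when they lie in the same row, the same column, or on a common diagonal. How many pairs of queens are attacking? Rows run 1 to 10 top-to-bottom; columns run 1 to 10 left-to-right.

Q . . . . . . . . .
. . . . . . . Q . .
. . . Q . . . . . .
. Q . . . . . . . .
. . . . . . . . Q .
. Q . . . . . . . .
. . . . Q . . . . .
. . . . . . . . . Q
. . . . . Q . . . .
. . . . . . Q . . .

Same column: (4,2)–(6,2) (column 2).
Same diagonal: (4,2)–(7,5) (|4−7| = |2−5| = 3); (9,6)–(10,7) (|9−10| = |6−7| = 1).
Total attacking pairs: 3.

3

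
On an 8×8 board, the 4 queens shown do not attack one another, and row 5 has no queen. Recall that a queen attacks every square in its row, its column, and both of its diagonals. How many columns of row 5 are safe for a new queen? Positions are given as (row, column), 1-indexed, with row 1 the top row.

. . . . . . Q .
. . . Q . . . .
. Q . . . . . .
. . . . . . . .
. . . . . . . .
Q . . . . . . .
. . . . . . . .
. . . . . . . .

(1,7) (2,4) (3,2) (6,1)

(1,7) attacks row 5 at column 7 and diagonals 3.
(2,4) attacks row 5 at column 4 and diagonals 1, 7.
(3,2) attacks row 5 at column 2 and diagonals 4.
(6,1) attacks row 5 at column 1 and diagonals 2.
Attacked columns: {1, 2, 3, 4, 7}. Safe: {5, 6, 8}.

3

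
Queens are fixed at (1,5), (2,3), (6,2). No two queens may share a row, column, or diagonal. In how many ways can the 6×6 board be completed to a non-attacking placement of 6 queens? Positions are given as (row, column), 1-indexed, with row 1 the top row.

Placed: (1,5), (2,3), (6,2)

1

Branch on row 3: col 1 → 1; col 6 → 0.
Sum: 1 + 0 = 1.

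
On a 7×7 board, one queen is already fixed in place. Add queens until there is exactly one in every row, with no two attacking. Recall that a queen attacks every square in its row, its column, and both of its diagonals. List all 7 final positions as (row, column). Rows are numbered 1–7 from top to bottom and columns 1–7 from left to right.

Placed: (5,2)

(1,3) (2,1) (3,6) (4,4) (5,2) (6,7) (7,5)

Row 1: attacked by (5,2)→{2,6}. Safe: 1, 3, 4, 5, 7. Place at column 3.
Row 2: attacked by (1,3)→{2,3,4}; (5,2)→{2,5}. Safe: 1, 6, 7. Place at column 1.
Row 3: attacked by (1,3)→{1,3,5}; (2,1)→{1,2}; (5,2)→{2,4}. Safe: 6, 7. Place at column 6.
Row 4: attacked by (1,3)→{3,6}; (2,1)→{1,3}; (3,6)→{5,6,7}; (5,2)→{1,2,3}. Safe: 4. Place at column 4.
Row 6: attacked by (1,3)→{3}; (2,1)→{1,5}; (3,6)→{3,6}; (4,4)→{2,4,6}; (5,2)→{1,2,3}. Safe: 7. Place at column 7.
Row 7: attacked by (1,3)→{3}; (2,1)→{1,6}; (3,6)→{2,6}; (4,4)→{1,4,7}; (5,2)→{2,4}; (6,7)→{6,7}. Safe: 5. Place at column 5.
Columns [3, 1, 6, 4, 2, 7, 5], r−c [-2, 1, -3, 0, 3, -1, 2], r+c [4, 3, 9, 8, 7, 13, 12] are all distinct, so no two queens attack.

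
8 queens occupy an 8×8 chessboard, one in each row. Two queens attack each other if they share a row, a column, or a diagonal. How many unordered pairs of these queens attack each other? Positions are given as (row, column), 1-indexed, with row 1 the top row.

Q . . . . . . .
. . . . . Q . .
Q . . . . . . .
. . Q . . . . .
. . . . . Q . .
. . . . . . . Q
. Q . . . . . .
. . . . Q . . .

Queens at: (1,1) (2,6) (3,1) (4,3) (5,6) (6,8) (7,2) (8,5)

Same column: (1,1)–(3,1) (column 1); (2,6)–(5,6) (column 6).
Total attacking pairs: 2.

2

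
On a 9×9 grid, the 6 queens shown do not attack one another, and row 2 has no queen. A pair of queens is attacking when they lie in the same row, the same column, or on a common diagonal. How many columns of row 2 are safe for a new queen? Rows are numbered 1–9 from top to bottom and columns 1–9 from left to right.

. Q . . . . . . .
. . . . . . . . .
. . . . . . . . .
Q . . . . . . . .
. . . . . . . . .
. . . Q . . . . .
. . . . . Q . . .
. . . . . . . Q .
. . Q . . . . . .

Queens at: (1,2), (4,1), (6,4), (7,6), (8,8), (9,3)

3

(1,2) attacks row 2 at column 2 and diagonals 1, 3.
(4,1) attacks row 2 at column 1 and diagonals 3.
(6,4) attacks row 2 at column 4 and diagonals 8.
(7,6) attacks row 2 at column 6 and diagonals 1.
(8,8) attacks row 2 at column 8 and diagonals 2.
(9,3) attacks row 2 at column 3.
Attacked columns: {1, 2, 3, 4, 6, 8}. Safe: {5, 7, 9}.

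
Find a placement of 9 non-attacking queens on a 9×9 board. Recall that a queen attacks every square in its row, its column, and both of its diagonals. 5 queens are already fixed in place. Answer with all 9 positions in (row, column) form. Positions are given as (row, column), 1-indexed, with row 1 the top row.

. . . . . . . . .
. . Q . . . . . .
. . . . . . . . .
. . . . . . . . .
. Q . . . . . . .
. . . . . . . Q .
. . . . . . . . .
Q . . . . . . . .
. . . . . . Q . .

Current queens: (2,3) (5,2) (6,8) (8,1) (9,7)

Row 1: attacked by (2,3)→{2,3,4}; (5,2)→{2,6}; (6,8)→{3,8}; (8,1)→{1,8}; (9,7)→{7}. Safe: 5, 9. Place at column 5.
Row 3: attacked by (1,5)→{3,5,7}; (2,3)→{2,3,4}; (5,2)→{2,4}; (6,8)→{5,8}; (8,1)→{1,6}; (9,7)→{1,7}. Safe: 9. Place at column 9.
Row 4: attacked by (1,5)→{2,5,8}; (2,3)→{1,3,5}; (3,9)→{8,9}; (5,2)→{1,2,3}; (6,8)→{6,8}; (8,1)→{1,5}; (9,7)→{2,7}. Safe: 4. Place at column 4.
Row 7: attacked by (1,5)→{5}; (2,3)→{3,8}; (3,9)→{5,9}; (4,4)→{1,4,7}; (5,2)→{2,4}; (6,8)→{7,8,9}; (8,1)→{1,2}; (9,7)→{5,7,9}. Safe: 6. Place at column 6.
Columns [5, 3, 9, 4, 2, 8, 6, 1, 7], r−c [-4, -1, -6, 0, 3, -2, 1, 7, 2], r+c [6, 5, 12, 8, 7, 14, 13, 9, 16] are all distinct, so no two queens attack.

(1,5) (2,3) (3,9) (4,4) (5,2) (6,8) (7,6) (8,1) (9,7)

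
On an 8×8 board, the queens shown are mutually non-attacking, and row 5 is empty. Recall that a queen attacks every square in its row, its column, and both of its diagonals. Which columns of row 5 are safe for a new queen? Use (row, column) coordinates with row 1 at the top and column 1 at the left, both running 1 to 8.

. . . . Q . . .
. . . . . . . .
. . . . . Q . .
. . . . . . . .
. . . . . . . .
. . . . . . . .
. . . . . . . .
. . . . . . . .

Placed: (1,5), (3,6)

(1,5) attacks row 5 at column 5 and diagonals 1.
(3,6) attacks row 5 at column 6 and diagonals 4, 8.
Attacked columns: {1, 4, 5, 6, 8}. Safe: {2, 3, 7}.

columns 2, 3, 7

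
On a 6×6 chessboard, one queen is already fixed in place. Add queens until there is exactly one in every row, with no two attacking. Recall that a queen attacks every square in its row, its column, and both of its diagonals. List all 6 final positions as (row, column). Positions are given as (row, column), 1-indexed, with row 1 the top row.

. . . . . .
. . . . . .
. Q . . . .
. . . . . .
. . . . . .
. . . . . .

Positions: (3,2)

(1,3) (2,6) (3,2) (4,5) (5,1) (6,4)

Row 1: attacked by (3,2)→{2,4}. Safe: 1, 3, 5, 6. Place at column 3.
Row 2: attacked by (1,3)→{2,3,4}; (3,2)→{1,2,3}. Safe: 5, 6. Place at column 6.
Row 4: attacked by (1,3)→{3,6}; (2,6)→{4,6}; (3,2)→{1,2,3}. Safe: 5. Place at column 5.
Row 5: attacked by (1,3)→{3}; (2,6)→{3,6}; (3,2)→{2,4}; (4,5)→{4,5,6}. Safe: 1. Place at column 1.
Row 6: attacked by (1,3)→{3}; (2,6)→{2,6}; (3,2)→{2,5}; (4,5)→{3,5}; (5,1)→{1,2}. Safe: 4. Place at column 4.
Columns [3, 6, 2, 5, 1, 4], r−c [-2, -4, 1, -1, 4, 2], r+c [4, 8, 5, 9, 6, 10] are all distinct, so no two queens attack.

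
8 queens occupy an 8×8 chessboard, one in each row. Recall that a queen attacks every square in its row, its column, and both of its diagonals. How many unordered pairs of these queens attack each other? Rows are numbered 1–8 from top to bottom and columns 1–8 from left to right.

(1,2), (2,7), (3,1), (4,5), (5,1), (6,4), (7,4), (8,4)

8

Same column: (3,1)–(5,1) (column 1); (6,4)–(7,4) (column 4); (6,4)–(8,4) (column 4); (7,4)–(8,4) (column 4).
Same diagonal: (1,2)–(4,5) (|1−4| = |2−5| = 3); (2,7)–(4,5) (|2−4| = |7−5| = 2); (3,1)–(6,4) (|3−6| = |1−4| = 3); (5,1)–(8,4) (|5−8| = |1−4| = 3).
Total attacking pairs: 8.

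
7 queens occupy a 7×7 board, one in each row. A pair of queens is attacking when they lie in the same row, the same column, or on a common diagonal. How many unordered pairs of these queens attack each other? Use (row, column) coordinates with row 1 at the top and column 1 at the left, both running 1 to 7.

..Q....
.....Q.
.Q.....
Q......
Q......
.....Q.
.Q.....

4

Same column: (2,6)–(6,6) (column 6); (3,2)–(7,2) (column 2); (4,1)–(5,1) (column 1).
Same diagonal: (3,2)–(4,1) (|3−4| = |2−1| = 1).
Total attacking pairs: 4.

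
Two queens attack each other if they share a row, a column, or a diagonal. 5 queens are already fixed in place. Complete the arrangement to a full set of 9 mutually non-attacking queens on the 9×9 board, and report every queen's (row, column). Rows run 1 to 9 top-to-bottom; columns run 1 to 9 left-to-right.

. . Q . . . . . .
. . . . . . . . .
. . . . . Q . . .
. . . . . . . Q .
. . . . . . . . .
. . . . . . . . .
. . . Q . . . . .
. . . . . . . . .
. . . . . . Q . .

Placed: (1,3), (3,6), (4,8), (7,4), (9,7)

(1,3) (2,1) (3,6) (4,8) (5,5) (6,2) (7,4) (8,9) (9,7)

Row 2: attacked by (1,3)→{2,3,4}; (3,6)→{5,6,7}; (4,8)→{6,8}; (7,4)→{4,9}; (9,7)→{7}. Safe: 1. Place at column 1.
Row 5: attacked by (1,3)→{3,7}; (2,1)→{1,4}; (3,6)→{4,6,8}; (4,8)→{7,8,9}; (7,4)→{2,4,6}; (9,7)→{3,7}. Safe: 5. Place at column 5.
Row 6: attacked by (1,3)→{3,8}; (2,1)→{1,5}; (3,6)→{3,6,9}; (4,8)→{6,8}; (5,5)→{4,5,6}; (7,4)→{3,4,5}; (9,7)→{4,7}. Safe: 2. Place at column 2.
Row 8: attacked by (1,3)→{3}; (2,1)→{1,7}; (3,6)→{1,6}; (4,8)→{4,8}; (5,5)→{2,5,8}; (6,2)→{2,4}; (7,4)→{3,4,5}; (9,7)→{6,7,8}. Safe: 9. Place at column 9.
Columns [3, 1, 6, 8, 5, 2, 4, 9, 7], r−c [-2, 1, -3, -4, 0, 4, 3, -1, 2], r+c [4, 3, 9, 12, 10, 8, 11, 17, 16] are all distinct, so no two queens attack.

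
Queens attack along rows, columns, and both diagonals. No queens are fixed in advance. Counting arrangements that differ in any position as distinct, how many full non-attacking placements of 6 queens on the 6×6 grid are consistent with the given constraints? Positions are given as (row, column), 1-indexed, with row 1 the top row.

4

Branch on row 1: col 1 → 0; col 2 → 1; col 3 → 1; col 4 → 1; col 5 → 1; col 6 → 0.
Sum: 0 + 1 + 1 + 1 + 1 + 0 = 4.
(This is the classic 6-queens count.)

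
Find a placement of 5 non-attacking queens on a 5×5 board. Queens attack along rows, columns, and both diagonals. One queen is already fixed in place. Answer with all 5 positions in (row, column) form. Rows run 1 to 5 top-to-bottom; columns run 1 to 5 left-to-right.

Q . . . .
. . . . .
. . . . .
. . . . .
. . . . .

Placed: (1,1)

(1,1) (2,3) (3,5) (4,2) (5,4)

Row 2: attacked by (1,1)→{1,2}. Safe: 3, 4, 5. Place at column 3.
Row 3: attacked by (1,1)→{1,3}; (2,3)→{2,3,4}. Safe: 5. Place at column 5.
Row 4: attacked by (1,1)→{1,4}; (2,3)→{1,3,5}; (3,5)→{4,5}. Safe: 2. Place at column 2.
Row 5: attacked by (1,1)→{1,5}; (2,3)→{3}; (3,5)→{3,5}; (4,2)→{1,2,3}. Safe: 4. Place at column 4.
Columns [1, 3, 5, 2, 4], r−c [0, -1, -2, 2, 1], r+c [2, 5, 8, 6, 9] are all distinct, so no two queens attack.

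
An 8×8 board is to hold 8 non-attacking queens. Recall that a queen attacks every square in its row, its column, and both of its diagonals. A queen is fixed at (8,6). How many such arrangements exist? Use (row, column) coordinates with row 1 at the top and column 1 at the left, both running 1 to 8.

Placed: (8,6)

Branch on row 1: col 1 → 0; col 2 → 0; col 3 → 5; col 4 → 4; col 5 → 3; col 7 → 2; col 8 → 2.
Sum: 0 + 0 + 5 + 4 + 3 + 2 + 2 = 16.

16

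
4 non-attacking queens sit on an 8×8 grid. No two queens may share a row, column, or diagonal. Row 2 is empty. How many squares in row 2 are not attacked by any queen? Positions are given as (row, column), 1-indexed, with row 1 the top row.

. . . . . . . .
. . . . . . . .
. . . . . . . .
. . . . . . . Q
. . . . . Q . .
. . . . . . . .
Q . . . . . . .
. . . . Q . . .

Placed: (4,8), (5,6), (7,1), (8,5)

3

(4,8) attacks row 2 at column 8 and diagonals 6.
(5,6) attacks row 2 at column 6 and diagonals 3.
(7,1) attacks row 2 at column 1 and diagonals 6.
(8,5) attacks row 2 at column 5.
Attacked columns: {1, 3, 5, 6, 8}. Safe: {2, 4, 7}.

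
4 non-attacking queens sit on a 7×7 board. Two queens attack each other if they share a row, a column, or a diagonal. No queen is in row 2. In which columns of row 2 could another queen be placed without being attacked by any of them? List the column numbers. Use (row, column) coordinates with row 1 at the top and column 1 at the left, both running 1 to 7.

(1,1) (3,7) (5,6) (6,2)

columns 4, 5

(1,1) attacks row 2 at column 1 and diagonals 2.
(3,7) attacks row 2 at column 7 and diagonals 6.
(5,6) attacks row 2 at column 6 and diagonals 3.
(6,2) attacks row 2 at column 2 and diagonals 6.
Attacked columns: {1, 2, 3, 6, 7}. Safe: {4, 5}.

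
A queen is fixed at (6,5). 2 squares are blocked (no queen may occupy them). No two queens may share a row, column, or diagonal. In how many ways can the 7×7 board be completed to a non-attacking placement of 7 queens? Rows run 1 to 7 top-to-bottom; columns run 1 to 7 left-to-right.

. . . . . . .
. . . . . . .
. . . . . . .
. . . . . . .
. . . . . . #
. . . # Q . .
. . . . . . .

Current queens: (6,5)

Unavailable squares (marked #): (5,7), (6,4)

Branch on row 1: col 1 → 0; col 2 → 1; col 3 → 0; col 4 → 1; col 6 → 2; col 7 → 0.
Sum: 0 + 1 + 0 + 1 + 2 + 0 = 4.

4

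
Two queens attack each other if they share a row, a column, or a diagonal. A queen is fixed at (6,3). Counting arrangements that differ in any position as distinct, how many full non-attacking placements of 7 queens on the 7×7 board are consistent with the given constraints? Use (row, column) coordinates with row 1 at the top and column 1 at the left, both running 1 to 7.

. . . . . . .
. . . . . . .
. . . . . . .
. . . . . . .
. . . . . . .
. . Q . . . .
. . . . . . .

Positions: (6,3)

Branch on row 1: col 1 → 0; col 2 → 3; col 4 → 1; col 5 → 0; col 6 → 1; col 7 → 1.
Sum: 0 + 3 + 1 + 0 + 1 + 1 = 6.

6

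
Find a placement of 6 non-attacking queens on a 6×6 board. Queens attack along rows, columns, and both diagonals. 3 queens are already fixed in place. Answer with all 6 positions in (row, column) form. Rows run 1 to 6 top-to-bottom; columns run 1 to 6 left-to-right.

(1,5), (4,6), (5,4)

(1,5) (2,3) (3,1) (4,6) (5,4) (6,2)

Row 2: attacked by (1,5)→{4,5,6}; (4,6)→{4,6}; (5,4)→{1,4}. Safe: 2, 3. Place at column 3.
Row 3: attacked by (1,5)→{3,5}; (2,3)→{2,3,4}; (4,6)→{5,6}; (5,4)→{2,4,6}. Safe: 1. Place at column 1.
Row 6: attacked by (1,5)→{5}; (2,3)→{3}; (3,1)→{1,4}; (4,6)→{4,6}; (5,4)→{3,4,5}. Safe: 2. Place at column 2.
Columns [5, 3, 1, 6, 4, 2], r−c [-4, -1, 2, -2, 1, 4], r+c [6, 5, 4, 10, 9, 8] are all distinct, so no two queens attack.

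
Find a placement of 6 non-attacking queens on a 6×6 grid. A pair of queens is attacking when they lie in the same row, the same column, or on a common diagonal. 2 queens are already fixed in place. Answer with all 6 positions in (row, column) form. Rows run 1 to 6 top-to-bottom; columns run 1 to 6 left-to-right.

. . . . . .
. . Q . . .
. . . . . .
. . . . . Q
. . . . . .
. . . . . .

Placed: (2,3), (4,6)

Row 1: attacked by (2,3)→{2,3,4}; (4,6)→{3,6}. Safe: 1, 5. Place at column 5.
Row 3: attacked by (1,5)→{3,5}; (2,3)→{2,3,4}; (4,6)→{5,6}. Safe: 1. Place at column 1.
Row 5: attacked by (1,5)→{1,5}; (2,3)→{3,6}; (3,1)→{1,3}; (4,6)→{5,6}. Safe: 2, 4. Place at column 4.
Row 6: attacked by (1,5)→{5}; (2,3)→{3}; (3,1)→{1,4}; (4,6)→{4,6}; (5,4)→{3,4,5}. Safe: 2. Place at column 2.
Columns [5, 3, 1, 6, 4, 2], r−c [-4, -1, 2, -2, 1, 4], r+c [6, 5, 4, 10, 9, 8] are all distinct, so no two queens attack.

(1,5) (2,3) (3,1) (4,6) (5,4) (6,2)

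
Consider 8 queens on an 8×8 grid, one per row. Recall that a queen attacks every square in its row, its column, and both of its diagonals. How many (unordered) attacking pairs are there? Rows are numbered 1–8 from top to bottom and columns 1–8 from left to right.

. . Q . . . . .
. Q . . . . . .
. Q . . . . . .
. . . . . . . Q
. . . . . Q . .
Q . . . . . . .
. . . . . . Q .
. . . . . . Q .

Same column: (2,2)–(3,2) (column 2); (7,7)–(8,7) (column 7).
Same diagonal: (1,3)–(2,2) (|1−2| = |3−2| = 1); (2,2)–(7,7) (|2−7| = |2−7| = 5); (3,2)–(8,7) (|3−8| = |2−7| = 5).
Total attacking pairs: 5.

5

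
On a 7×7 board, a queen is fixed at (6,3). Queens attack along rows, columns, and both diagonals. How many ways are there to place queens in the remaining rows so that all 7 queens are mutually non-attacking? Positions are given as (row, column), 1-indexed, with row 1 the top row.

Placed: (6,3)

6

Branch on row 1: col 1 → 0; col 2 → 3; col 4 → 1; col 5 → 0; col 6 → 1; col 7 → 1.
Sum: 0 + 3 + 1 + 0 + 1 + 1 = 6.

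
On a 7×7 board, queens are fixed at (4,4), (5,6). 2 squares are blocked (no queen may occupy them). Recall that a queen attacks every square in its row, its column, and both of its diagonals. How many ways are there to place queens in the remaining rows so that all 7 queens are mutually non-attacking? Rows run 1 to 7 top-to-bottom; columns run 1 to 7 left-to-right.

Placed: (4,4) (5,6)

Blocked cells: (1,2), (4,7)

2

Branch on row 1: col 3 → 1; col 5 → 1.
Sum: 1 + 1 = 2.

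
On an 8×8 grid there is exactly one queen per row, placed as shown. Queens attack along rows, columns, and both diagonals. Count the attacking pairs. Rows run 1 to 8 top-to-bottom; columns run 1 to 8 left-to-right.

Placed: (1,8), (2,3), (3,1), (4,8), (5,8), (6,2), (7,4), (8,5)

5

Same column: (1,8)–(4,8) (column 8); (1,8)–(5,8) (column 8); (4,8)–(5,8) (column 8).
Same diagonal: (5,8)–(8,5) (|5−8| = |8−5| = 3); (7,4)–(8,5) (|7−8| = |4−5| = 1).
Total attacking pairs: 5.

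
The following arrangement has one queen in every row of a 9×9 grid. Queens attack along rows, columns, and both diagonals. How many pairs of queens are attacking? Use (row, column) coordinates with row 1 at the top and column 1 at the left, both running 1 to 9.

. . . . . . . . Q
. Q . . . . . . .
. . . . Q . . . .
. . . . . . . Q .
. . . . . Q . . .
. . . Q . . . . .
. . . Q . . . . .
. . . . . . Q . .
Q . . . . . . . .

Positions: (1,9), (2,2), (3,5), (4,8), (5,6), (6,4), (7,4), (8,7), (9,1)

Same column: (6,4)–(7,4) (column 4).
Same diagonal: (1,9)–(6,4) (|1−6| = |9−4| = 5); (1,9)–(9,1) (|1−9| = |9−1| = 8); (5,6)–(7,4) (|5−7| = |6−4| = 2); (6,4)–(9,1) (|6−9| = |4−1| = 3).
Total attacking pairs: 5.

5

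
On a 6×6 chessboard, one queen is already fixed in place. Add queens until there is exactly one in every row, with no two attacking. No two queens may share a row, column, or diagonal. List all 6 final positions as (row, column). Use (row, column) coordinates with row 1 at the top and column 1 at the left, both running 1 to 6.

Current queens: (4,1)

(1,2) (2,4) (3,6) (4,1) (5,3) (6,5)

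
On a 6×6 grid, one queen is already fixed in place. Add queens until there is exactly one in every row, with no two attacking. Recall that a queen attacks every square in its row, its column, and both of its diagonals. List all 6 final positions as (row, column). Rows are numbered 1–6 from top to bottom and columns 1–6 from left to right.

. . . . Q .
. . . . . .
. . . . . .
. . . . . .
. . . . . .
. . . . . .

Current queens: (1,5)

(1,5) (2,3) (3,1) (4,6) (5,4) (6,2)

Row 2: attacked by (1,5)→{4,5,6}. Safe: 1, 2, 3. Place at column 3.
Row 3: attacked by (1,5)→{3,5}; (2,3)→{2,3,4}. Safe: 1, 6. Place at column 1.
Row 4: attacked by (1,5)→{2,5}; (2,3)→{1,3,5}; (3,1)→{1,2}. Safe: 4, 6. Place at column 6.
Row 5: attacked by (1,5)→{1,5}; (2,3)→{3,6}; (3,1)→{1,3}; (4,6)→{5,6}. Safe: 2, 4. Place at column 4.
Row 6: attacked by (1,5)→{5}; (2,3)→{3}; (3,1)→{1,4}; (4,6)→{4,6}; (5,4)→{3,4,5}. Safe: 2. Place at column 2.
Columns [5, 3, 1, 6, 4, 2], r−c [-4, -1, 2, -2, 1, 4], r+c [6, 5, 4, 10, 9, 8] are all distinct, so no two queens attack.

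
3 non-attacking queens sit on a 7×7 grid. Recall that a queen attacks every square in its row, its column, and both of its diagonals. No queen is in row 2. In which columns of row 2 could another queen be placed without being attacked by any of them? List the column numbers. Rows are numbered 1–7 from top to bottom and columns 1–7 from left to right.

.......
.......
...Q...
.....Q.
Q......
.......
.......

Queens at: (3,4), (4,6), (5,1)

(3,4) attacks row 2 at column 4 and diagonals 3, 5.
(4,6) attacks row 2 at column 6 and diagonals 4.
(5,1) attacks row 2 at column 1 and diagonals 4.
Attacked columns: {1, 3, 4, 5, 6}. Safe: {2, 7}.

columns 2, 7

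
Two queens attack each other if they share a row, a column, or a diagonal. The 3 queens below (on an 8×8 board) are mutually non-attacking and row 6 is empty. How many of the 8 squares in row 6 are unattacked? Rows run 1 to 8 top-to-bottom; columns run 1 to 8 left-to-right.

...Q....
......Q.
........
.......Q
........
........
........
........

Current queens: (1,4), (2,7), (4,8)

3

(1,4) attacks row 6 at column 4.
(2,7) attacks row 6 at column 7 and diagonals 3.
(4,8) attacks row 6 at column 8 and diagonals 6.
Attacked columns: {3, 4, 6, 7, 8}. Safe: {1, 2, 5}.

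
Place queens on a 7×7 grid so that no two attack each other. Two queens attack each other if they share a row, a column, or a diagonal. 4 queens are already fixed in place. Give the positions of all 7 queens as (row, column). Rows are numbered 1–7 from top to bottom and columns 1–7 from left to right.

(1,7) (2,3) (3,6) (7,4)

Row 4: attacked by (1,7)→{4,7}; (2,3)→{1,3,5}; (3,6)→{5,6,7}; (7,4)→{1,4,7}. Safe: 2. Place at column 2.
Row 5: attacked by (1,7)→{3,7}; (2,3)→{3,6}; (3,6)→{4,6}; (4,2)→{1,2,3}; (7,4)→{2,4,6}. Safe: 5. Place at column 5.
Row 6: attacked by (1,7)→{2,7}; (2,3)→{3,7}; (3,6)→{3,6}; (4,2)→{2,4}; (5,5)→{4,5,6}; (7,4)→{3,4,5}. Safe: 1. Place at column 1.
Columns [7, 3, 6, 2, 5, 1, 4], r−c [-6, -1, -3, 2, 0, 5, 3], r+c [8, 5, 9, 6, 10, 7, 11] are all distinct, so no two queens attack.

(1,7) (2,3) (3,6) (4,2) (5,5) (6,1) (7,4)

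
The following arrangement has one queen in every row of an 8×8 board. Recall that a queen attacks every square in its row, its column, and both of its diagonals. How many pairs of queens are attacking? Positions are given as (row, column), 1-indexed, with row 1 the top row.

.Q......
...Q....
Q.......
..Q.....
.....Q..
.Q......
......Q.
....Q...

2

Same column: (1,2)–(6,2) (column 2).
Same diagonal: (1,2)–(5,6) (|1−5| = |2−6| = 4).
Total attacking pairs: 2.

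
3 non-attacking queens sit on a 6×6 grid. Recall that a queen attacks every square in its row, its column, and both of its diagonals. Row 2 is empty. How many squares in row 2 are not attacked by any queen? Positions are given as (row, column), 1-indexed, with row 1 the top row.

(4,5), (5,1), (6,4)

(4,5) attacks row 2 at column 5 and diagonals 3.
(5,1) attacks row 2 at column 1 and diagonals 4.
(6,4) attacks row 2 at column 4.
Attacked columns: {1, 3, 4, 5}. Safe: {2, 6}.

2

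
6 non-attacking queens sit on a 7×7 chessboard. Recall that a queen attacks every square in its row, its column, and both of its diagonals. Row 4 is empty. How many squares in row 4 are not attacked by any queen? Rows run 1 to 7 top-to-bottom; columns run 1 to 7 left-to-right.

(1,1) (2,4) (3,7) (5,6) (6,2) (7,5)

(1,1) attacks row 4 at column 1 and diagonals 4.
(2,4) attacks row 4 at column 4 and diagonals 2, 6.
(3,7) attacks row 4 at column 7 and diagonals 6.
(5,6) attacks row 4 at column 6 and diagonals 5, 7.
(6,2) attacks row 4 at column 2 and diagonals 4.
(7,5) attacks row 4 at column 5 and diagonals 2.
Attacked columns: {1, 2, 4, 5, 6, 7}. Safe: {3}.

1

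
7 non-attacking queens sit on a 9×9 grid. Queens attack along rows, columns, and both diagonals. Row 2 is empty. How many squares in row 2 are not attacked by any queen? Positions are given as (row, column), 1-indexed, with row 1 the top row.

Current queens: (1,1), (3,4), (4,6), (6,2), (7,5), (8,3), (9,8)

1

(1,1) attacks row 2 at column 1 and diagonals 2.
(3,4) attacks row 2 at column 4 and diagonals 3, 5.
(4,6) attacks row 2 at column 6 and diagonals 4, 8.
(6,2) attacks row 2 at column 2 and diagonals 6.
(7,5) attacks row 2 at column 5.
(8,3) attacks row 2 at column 3 and diagonals 9.
(9,8) attacks row 2 at column 8 and diagonals 1.
Attacked columns: {1, 2, 3, 4, 5, 6, 8, 9}. Safe: {7}.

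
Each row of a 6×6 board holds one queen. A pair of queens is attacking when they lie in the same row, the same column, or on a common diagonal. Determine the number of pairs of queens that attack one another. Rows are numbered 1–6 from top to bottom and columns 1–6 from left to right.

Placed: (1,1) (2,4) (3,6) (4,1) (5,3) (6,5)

1

Same column: (1,1)–(4,1) (column 1).
Total attacking pairs: 1.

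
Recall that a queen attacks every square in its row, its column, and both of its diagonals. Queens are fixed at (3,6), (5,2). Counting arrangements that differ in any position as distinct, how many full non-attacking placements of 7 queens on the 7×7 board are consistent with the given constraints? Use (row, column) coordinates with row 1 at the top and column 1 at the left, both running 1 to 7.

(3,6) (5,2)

Branch on row 1: col 1 → 0; col 3 → 1; col 5 → 1; col 7 → 0.
Sum: 0 + 1 + 1 + 0 = 2.

2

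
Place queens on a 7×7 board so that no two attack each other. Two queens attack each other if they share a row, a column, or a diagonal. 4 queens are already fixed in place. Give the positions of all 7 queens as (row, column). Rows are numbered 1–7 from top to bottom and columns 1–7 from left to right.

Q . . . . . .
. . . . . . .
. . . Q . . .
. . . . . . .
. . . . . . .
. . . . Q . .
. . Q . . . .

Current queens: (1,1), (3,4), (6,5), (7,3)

Row 2: attacked by (1,1)→{1,2}; (3,4)→{3,4,5}; (6,5)→{1,5}; (7,3)→{3}. Safe: 6, 7. Place at column 6.
Row 4: attacked by (1,1)→{1,4}; (2,6)→{4,6}; (3,4)→{3,4,5}; (6,5)→{3,5,7}; (7,3)→{3,6}. Safe: 2. Place at column 2.
Row 5: attacked by (1,1)→{1,5}; (2,6)→{3,6}; (3,4)→{2,4,6}; (4,2)→{1,2,3}; (6,5)→{4,5,6}; (7,3)→{1,3,5}. Safe: 7. Place at column 7.
Columns [1, 6, 4, 2, 7, 5, 3], r−c [0, -4, -1, 2, -2, 1, 4], r+c [2, 8, 7, 6, 12, 11, 10] are all distinct, so no two queens attack.

(1,1) (2,6) (3,4) (4,2) (5,7) (6,5) (7,3)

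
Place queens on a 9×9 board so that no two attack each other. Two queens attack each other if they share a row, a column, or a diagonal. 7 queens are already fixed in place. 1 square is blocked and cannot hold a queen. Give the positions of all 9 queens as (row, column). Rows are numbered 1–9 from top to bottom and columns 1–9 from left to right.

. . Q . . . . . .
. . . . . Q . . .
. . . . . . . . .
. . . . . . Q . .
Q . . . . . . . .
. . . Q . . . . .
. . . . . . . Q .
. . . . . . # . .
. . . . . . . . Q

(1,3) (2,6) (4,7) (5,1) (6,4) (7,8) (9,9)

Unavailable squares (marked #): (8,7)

(1,3) (2,6) (3,2) (4,7) (5,1) (6,4) (7,8) (8,5) (9,9)

Row 3: attacked by (1,3)→{1,3,5}; (2,6)→{5,6,7}; (4,7)→{6,7,8}; (5,1)→{1,3}; (6,4)→{1,4,7}; (7,8)→{4,8}; (9,9)→{3,9}. Safe: 2. Place at column 2.
Row 8: attacked by (1,3)→{3}; (2,6)→{6}; (3,2)→{2,7}; (4,7)→{3,7}; (5,1)→{1,4}; (6,4)→{2,4,6}; (7,8)→{7,8,9}; (9,9)→{8,9}. Blocked: 7. Safe: 5. Place at column 5.
Columns [3, 6, 2, 7, 1, 4, 8, 5, 9], r−c [-2, -4, 1, -3, 4, 2, -1, 3, 0], r+c [4, 8, 5, 11, 6, 10, 15, 13, 18] are all distinct, so no two queens attack.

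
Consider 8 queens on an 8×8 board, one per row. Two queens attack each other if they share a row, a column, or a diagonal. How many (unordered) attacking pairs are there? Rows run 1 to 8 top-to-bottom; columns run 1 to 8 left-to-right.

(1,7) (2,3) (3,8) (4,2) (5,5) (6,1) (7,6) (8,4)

0

All columns are distinct and no two queens satisfy |Δrow| = |Δcol|, so no pair attacks.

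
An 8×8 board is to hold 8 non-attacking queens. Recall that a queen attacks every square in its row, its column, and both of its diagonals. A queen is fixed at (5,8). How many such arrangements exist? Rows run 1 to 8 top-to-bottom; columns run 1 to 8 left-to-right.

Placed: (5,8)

18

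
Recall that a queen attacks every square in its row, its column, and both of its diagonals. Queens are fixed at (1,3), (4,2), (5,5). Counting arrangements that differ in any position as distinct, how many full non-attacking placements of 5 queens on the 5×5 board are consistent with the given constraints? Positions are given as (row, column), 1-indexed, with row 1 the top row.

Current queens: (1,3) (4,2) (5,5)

1

Branch on row 2: col 1 → 1.
Sum: 1 = 1.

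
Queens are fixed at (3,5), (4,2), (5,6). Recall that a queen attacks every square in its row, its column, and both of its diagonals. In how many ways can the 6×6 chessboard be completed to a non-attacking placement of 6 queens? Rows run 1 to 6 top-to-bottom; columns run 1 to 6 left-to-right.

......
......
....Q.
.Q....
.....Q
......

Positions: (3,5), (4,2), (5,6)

Branch on row 1: col 1 → 0; col 4 → 1.
Sum: 0 + 1 = 1.

1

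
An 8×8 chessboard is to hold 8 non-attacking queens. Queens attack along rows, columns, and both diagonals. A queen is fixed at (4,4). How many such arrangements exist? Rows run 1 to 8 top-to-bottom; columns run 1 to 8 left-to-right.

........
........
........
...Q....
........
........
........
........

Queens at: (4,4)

8

Branch on row 1: col 2 → 1; col 3 → 1; col 5 → 4; col 6 → 2; col 8 → 0.
Sum: 1 + 1 + 4 + 2 + 0 = 8.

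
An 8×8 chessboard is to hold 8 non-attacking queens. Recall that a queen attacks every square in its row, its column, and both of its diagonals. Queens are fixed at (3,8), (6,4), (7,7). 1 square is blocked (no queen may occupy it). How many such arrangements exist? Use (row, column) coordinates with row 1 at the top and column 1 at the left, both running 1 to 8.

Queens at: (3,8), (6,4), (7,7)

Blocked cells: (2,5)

Branch on row 1: col 2 → 1; col 3 → 0; col 5 → 0.
Sum: 1 + 0 + 0 = 1.

1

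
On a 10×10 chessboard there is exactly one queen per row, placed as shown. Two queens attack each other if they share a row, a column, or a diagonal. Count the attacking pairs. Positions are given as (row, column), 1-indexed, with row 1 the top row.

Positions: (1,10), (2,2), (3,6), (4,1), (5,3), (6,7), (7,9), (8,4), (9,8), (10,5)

0

All columns are distinct and no two queens satisfy |Δrow| = |Δcol|, so no pair attacks.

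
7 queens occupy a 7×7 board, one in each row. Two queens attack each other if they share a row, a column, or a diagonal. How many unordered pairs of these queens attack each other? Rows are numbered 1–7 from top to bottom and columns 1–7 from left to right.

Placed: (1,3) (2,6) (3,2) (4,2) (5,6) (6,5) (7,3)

5

Same column: (1,3)–(7,3) (column 3); (2,6)–(5,6) (column 6); (3,2)–(4,2) (column 2).
Same diagonal: (3,2)–(6,5) (|3−6| = |2−5| = 3); (5,6)–(6,5) (|5−6| = |6−5| = 1).
Total attacking pairs: 5.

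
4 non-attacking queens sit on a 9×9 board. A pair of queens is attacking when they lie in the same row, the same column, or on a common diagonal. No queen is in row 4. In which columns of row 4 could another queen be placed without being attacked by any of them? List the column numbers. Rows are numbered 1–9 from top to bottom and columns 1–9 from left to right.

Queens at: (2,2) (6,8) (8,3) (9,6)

columns 5, 9

(2,2) attacks row 4 at column 2 and diagonals 4.
(6,8) attacks row 4 at column 8 and diagonals 6.
(8,3) attacks row 4 at column 3 and diagonals 7.
(9,6) attacks row 4 at column 6 and diagonals 1.
Attacked columns: {1, 2, 3, 4, 6, 7, 8}. Safe: {5, 9}.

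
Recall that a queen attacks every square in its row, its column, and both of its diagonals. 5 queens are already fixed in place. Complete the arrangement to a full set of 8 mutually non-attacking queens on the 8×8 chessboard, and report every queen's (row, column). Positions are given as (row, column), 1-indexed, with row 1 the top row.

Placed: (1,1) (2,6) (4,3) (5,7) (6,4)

(1,1) (2,6) (3,8) (4,3) (5,7) (6,4) (7,2) (8,5)

Row 3: attacked by (1,1)→{1,3}; (2,6)→{5,6,7}; (4,3)→{2,3,4}; (5,7)→{5,7}; (6,4)→{1,4,7}. Safe: 8. Place at column 8.
Row 7: attacked by (1,1)→{1,7}; (2,6)→{1,6}; (3,8)→{4,8}; (4,3)→{3,6}; (5,7)→{5,7}; (6,4)→{3,4,5}. Safe: 2. Place at column 2.
Row 8: attacked by (1,1)→{1,8}; (2,6)→{6}; (3,8)→{3,8}; (4,3)→{3,7}; (5,7)→{4,7}; (6,4)→{2,4,6}; (7,2)→{1,2,3}. Safe: 5. Place at column 5.
Columns [1, 6, 8, 3, 7, 4, 2, 5], r−c [0, -4, -5, 1, -2, 2, 5, 3], r+c [2, 8, 11, 7, 12, 10, 9, 13] are all distinct, so no two queens attack.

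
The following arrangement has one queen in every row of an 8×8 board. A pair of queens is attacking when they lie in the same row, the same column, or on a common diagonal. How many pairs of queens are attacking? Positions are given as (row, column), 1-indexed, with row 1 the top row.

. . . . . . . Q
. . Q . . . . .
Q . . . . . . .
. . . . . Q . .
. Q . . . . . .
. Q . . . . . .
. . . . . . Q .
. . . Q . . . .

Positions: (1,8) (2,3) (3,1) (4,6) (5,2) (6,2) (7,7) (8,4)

Same column: (5,2)–(6,2) (column 2).
Same diagonal: (6,2)–(8,4) (|6−8| = |2−4| = 2).
Total attacking pairs: 2.

2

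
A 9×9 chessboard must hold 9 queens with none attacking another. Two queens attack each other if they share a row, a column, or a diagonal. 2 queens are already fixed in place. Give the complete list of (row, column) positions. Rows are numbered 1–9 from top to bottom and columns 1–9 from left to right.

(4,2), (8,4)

Row 1: attacked by (4,2)→{2,5}; (8,4)→{4}. Safe: 1, 3, 6, 7, 8, 9. Place at column 7.
Row 2: attacked by (1,7)→{6,7,8}; (4,2)→{2,4}; (8,4)→{4}. Safe: 1, 3, 5, 9. Place at column 5.
Row 3: attacked by (1,7)→{5,7,9}; (2,5)→{4,5,6}; (4,2)→{1,2,3}; (8,4)→{4,9}. Safe: 8. Place at column 8.
Row 5: attacked by (1,7)→{3,7}; (2,5)→{2,5,8}; (3,8)→{6,8}; (4,2)→{1,2,3}; (8,4)→{1,4,7}. Safe: 9. Place at column 9.
Row 6: attacked by (1,7)→{2,7}; (2,5)→{1,5,9}; (3,8)→{5,8}; (4,2)→{2,4}; (5,9)→{8,9}; (8,4)→{2,4,6}. Safe: 3. Place at column 3.
Row 7: attacked by (1,7)→{1,7}; (2,5)→{5}; (3,8)→{4,8}; (4,2)→{2,5}; (5,9)→{7,9}; (6,3)→{2,3,4}; (8,4)→{3,4,5}. Safe: 6. Place at column 6.
Row 9: attacked by (1,7)→{7}; (2,5)→{5}; (3,8)→{2,8}; (4,2)→{2,7}; (5,9)→{5,9}; (6,3)→{3,6}; (7,6)→{4,6,8}; (8,4)→{3,4,5}. Safe: 1. Place at column 1.
Columns [7, 5, 8, 2, 9, 3, 6, 4, 1], r−c [-6, -3, -5, 2, -4, 3, 1, 4, 8], r+c [8, 7, 11, 6, 14, 9, 13, 12, 10] are all distinct, so no two queens attack.

(1,7) (2,5) (3,8) (4,2) (5,9) (6,3) (7,6) (8,4) (9,1)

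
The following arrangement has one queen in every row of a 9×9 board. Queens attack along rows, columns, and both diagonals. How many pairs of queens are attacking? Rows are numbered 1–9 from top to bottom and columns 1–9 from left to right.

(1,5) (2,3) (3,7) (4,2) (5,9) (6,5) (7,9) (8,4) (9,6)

6

Same column: (1,5)–(6,5) (column 5); (5,9)–(7,9) (column 9).
Same diagonal: (1,5)–(3,7) (|1−3| = |5−7| = 2); (1,5)–(4,2) (|1−4| = |5−2| = 3); (1,5)–(5,9) (|1−5| = |5−9| = 4); (3,7)–(5,9) (|3−5| = |7−9| = 2).
Total attacking pairs: 6.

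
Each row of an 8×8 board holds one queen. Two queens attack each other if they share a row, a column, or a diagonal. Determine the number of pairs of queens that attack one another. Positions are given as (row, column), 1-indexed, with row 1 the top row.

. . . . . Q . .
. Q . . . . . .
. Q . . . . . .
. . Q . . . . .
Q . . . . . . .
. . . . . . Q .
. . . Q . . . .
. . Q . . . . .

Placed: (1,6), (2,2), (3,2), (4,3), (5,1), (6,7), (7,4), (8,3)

Same column: (2,2)–(3,2) (column 2); (4,3)–(8,3) (column 3).
Same diagonal: (1,6)–(4,3) (|1−4| = |6−3| = 3); (3,2)–(4,3) (|3−4| = |2−3| = 1); (7,4)–(8,3) (|7−8| = |4−3| = 1).
Total attacking pairs: 5.

5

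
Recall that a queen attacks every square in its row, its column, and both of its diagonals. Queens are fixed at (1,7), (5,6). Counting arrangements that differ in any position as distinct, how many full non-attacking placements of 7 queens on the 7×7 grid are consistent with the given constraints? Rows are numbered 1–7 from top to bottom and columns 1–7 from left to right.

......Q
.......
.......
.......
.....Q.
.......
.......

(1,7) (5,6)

Branch on row 2: col 1 → 0; col 2 → 0; col 4 → 0; col 5 → 1.
Sum: 0 + 0 + 0 + 1 = 1.

1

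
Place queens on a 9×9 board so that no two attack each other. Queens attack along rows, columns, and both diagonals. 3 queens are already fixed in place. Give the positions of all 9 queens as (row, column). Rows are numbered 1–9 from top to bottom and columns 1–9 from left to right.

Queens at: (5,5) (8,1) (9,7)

Row 1: attacked by (5,5)→{1,5,9}; (8,1)→{1,8}; (9,7)→{7}. Safe: 2, 3, 4, 6. Place at column 3.
Row 2: attacked by (1,3)→{2,3,4}; (5,5)→{2,5,8}; (8,1)→{1,7}; (9,7)→{7}. Safe: 6, 9. Place at column 9.
Row 3: attacked by (1,3)→{1,3,5}; (2,9)→{8,9}; (5,5)→{3,5,7}; (8,1)→{1,6}; (9,7)→{1,7}. Safe: 2, 4. Place at column 4.
Row 4: attacked by (1,3)→{3,6}; (2,9)→{7,9}; (3,4)→{3,4,5}; (5,5)→{4,5,6}; (8,1)→{1,5}; (9,7)→{2,7}. Safe: 8. Place at column 8.
Row 6: attacked by (1,3)→{3,8}; (2,9)→{5,9}; (3,4)→{1,4,7}; (4,8)→{6,8}; (5,5)→{4,5,6}; (8,1)→{1,3}; (9,7)→{4,7}. Safe: 2. Place at column 2.
Row 7: attacked by (1,3)→{3,9}; (2,9)→{4,9}; (3,4)→{4,8}; (4,8)→{5,8}; (5,5)→{3,5,7}; (6,2)→{1,2,3}; (8,1)→{1,2}; (9,7)→{5,7,9}. Safe: 6. Place at column 6.
Columns [3, 9, 4, 8, 5, 2, 6, 1, 7], r−c [-2, -7, -1, -4, 0, 4, 1, 7, 2], r+c [4, 11, 7, 12, 10, 8, 13, 9, 16] are all distinct, so no two queens attack.

(1,3) (2,9) (3,4) (4,8) (5,5) (6,2) (7,6) (8,1) (9,7)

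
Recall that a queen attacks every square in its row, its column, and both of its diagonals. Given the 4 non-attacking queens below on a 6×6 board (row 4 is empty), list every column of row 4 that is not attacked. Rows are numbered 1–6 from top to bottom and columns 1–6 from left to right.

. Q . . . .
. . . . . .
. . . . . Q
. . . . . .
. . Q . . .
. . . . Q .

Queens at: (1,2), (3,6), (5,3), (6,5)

(1,2) attacks row 4 at column 2 and diagonals 5.
(3,6) attacks row 4 at column 6 and diagonals 5.
(5,3) attacks row 4 at column 3 and diagonals 2, 4.
(6,5) attacks row 4 at column 5 and diagonals 3.
Attacked columns: {2, 3, 4, 5, 6}. Safe: {1}.

columns 1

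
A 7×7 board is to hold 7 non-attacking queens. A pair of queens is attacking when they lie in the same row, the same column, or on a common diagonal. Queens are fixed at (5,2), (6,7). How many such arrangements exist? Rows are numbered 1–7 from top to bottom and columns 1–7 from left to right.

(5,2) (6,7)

3

Branch on row 1: col 1 → 0; col 3 → 1; col 4 → 1; col 5 → 1.
Sum: 0 + 1 + 1 + 1 = 3.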